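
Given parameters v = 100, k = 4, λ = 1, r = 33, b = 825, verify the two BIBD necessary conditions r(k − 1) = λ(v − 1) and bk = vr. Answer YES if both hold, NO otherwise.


Condition (i): r(k − 1) = 33·3 = 99; λ(v − 1) = 1·99 = 99. Match? YES.
Condition (ii): bk = 825·4 = 3300; vr = 100·33 = 3300. Match? YES.
Both conditions hold? YES.

YES


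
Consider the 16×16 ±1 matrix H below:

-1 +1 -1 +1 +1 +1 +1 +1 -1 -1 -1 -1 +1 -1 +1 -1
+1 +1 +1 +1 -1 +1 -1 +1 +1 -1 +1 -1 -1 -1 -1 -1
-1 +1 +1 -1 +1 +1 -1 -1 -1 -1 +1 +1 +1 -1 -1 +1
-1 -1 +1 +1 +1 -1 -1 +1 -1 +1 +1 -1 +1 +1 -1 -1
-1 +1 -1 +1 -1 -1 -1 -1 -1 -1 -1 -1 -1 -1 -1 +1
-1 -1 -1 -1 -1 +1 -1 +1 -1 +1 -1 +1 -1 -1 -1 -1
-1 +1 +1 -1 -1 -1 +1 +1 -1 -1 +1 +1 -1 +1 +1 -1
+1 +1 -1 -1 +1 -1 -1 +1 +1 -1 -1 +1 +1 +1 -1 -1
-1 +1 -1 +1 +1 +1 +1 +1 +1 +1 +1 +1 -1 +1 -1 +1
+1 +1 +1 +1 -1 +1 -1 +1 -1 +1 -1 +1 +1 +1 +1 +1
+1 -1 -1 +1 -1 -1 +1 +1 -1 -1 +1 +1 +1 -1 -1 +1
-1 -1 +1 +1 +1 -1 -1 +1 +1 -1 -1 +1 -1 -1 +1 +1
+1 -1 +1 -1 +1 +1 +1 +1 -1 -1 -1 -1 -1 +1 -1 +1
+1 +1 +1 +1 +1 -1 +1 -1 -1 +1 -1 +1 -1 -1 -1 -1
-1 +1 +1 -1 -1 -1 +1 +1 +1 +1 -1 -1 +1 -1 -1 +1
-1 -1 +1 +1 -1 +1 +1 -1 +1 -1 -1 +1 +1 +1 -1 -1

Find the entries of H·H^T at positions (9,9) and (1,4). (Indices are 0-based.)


Row 1 of H: [1, 1, 1, 1, -1, 1, -1, 1, 1, -1, 1, -1, -1, -1, -1, -1].
Row 4 of H: [-1, 1, -1, 1, -1, -1, -1, -1, -1, -1, -1, -1, -1, -1, -1, 1].
Row 9 of H: [1, 1, 1, 1, -1, 1, -1, 1, -1, 1, -1, 1, 1, 1, 1, 1].
(H·H^T)[9][9] = Σ_j H[9][j]·H[9][j] = (1)² + (1)² + (1)² + (1)² + (-1)² + (1)² + (-1)² + (1)² + (-1)² + (1)² + (-1)² + (1)² + (1)² + (1)² + (1)² + (1)² = 1 + 1 + 1 + 1 + 1 + 1 + 1 + 1 + 1 + 1 + 1 + 1 + 1 + 1 + 1 + 1 = 16.
(H·H^T)[1][4] = Σ_j H[1][j]·H[4][j] = (1)·(-1) + (1)·(1) + (1)·(-1) + (1)·(1) + (-1)·(-1) + (1)·(-1) + (-1)·(-1) + (1)·(-1) + (1)·(-1) + (-1)·(-1) + (1)·(-1) + (-1)·(-1) + (-1)·(-1) + (-1)·(-1) + (-1)·(-1) + (-1)·(1) = -1 + 1 + -1 + 1 + 1 + -1 + 1 + -1 + -1 + 1 + -1 + 1 + 1 + 1 + 1 + -1 = 2.
Rows 1 and 4 are not orthogonal (dot product = 2 ≠ 0), so H is not a Hadamard matrix.

(9,9) entry = 16; (1,4) entry = 2.


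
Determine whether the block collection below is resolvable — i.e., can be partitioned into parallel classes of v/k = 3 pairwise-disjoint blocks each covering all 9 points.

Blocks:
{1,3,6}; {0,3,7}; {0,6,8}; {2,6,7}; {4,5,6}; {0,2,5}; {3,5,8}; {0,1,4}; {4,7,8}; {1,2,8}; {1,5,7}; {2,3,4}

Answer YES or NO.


v = 9, block size k = 3, number of blocks = 12.
For resolvability, blocks must partition into parallel classes of size v/k = 3.
Total blocks must therefore be a multiple of 3: 12 = 3·4 + 0 ⇒ divisible ✓.
Greedy packing gives 4 candidate class(es). Each should be a full parallel class (size 3, covers all 9 points).
  Class 1 (3 blocks): {1,3,6}; {0,2,5}; {4,7,8}. Points covered: [0, 1, 2, 3, 4, 5, 6, 7, 8].
  Class 2 (3 blocks): {0,3,7}; {4,5,6}; {1,2,8}. Points covered: [0, 1, 2, 3, 4, 5, 6, 7, 8].
  Class 3 (3 blocks): {0,6,8}; {1,5,7}; {2,3,4}. Points covered: [0, 1, 2, 3, 4, 5, 6, 7, 8].
  Class 4 (3 blocks): {2,6,7}; {3,5,8}; {0,1,4}. Points covered: [0, 1, 2, 3, 4, 5, 6, 7, 8].
All classes full (size 3)? YES. All classes cover every point? YES.
Resolvable? YES.

YES


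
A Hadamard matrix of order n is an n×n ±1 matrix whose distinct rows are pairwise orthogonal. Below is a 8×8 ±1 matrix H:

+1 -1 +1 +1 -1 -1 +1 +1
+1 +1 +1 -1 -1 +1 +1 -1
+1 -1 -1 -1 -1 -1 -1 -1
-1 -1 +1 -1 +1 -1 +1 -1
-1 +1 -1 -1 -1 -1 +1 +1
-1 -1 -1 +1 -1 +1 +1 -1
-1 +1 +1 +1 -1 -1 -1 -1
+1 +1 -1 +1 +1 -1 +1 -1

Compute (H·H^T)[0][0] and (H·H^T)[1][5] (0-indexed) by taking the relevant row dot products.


Row 0 of H: [1, -1, 1, 1, -1, -1, 1, 1].
Row 1 of H: [1, 1, 1, -1, -1, 1, 1, -1].
Row 5 of H: [-1, -1, -1, 1, -1, 1, 1, -1].
(H·H^T)[0][0] = Σ_j H[0][j]·H[0][j] = (1)² + (-1)² + (1)² + (1)² + (-1)² + (-1)² + (1)² + (1)² = 1 + 1 + 1 + 1 + 1 + 1 + 1 + 1 = 8.
(H·H^T)[1][5] = Σ_j H[1][j]·H[5][j] = (1)·(-1) + (1)·(-1) + (1)·(-1) + (-1)·(1) + (-1)·(-1) + (1)·(1) + (1)·(1) + (-1)·(-1) = -1 + -1 + -1 + -1 + 1 + 1 + 1 + 1 = 0.
So rows 1 and 5 are orthogonal; the diagonal entry equals n = 8.

(0,0) entry = 8; (1,5) entry = 0.


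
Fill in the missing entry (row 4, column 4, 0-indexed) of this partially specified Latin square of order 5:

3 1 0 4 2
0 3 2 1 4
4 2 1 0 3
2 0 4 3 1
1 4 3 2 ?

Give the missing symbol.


Row 4 contains symbols [1, 2, 3, 4] — missing [0].
Column 4 contains symbols [1, 2, 3, 4] — missing [0].
The missing symbol must appear in both missing sets; intersection = [0].
Therefore the hidden value is 0.

Missing value = 0.


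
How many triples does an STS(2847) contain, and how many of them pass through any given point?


An STS(v) is a 2-(v, 3, 1) BIBD: block size k = 3, λ = 1.
Replication: r(k − 1) = λ(v − 1) ⇒ r·2 = 2847 − 1 = 2846 ⇒ r = 1423.
Block count: bk = vr ⇒ b·3 = 2847·1423 = 4051281 ⇒ b = 1350427.
(Check via b = v(v − 1)/6 = 2847·2846/6 = 8102562/6 = 1350427.)

r = 1423, b = 1350427.


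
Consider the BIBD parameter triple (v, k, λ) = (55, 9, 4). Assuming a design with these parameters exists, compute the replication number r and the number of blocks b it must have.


Any 2-(v, k, λ) BIBD satisfies two necessary conditions:
  (i)  Each point sits in r blocks, and counting incidences through any fixed point gives r(k − 1) = λ(v − 1), so r = λ(v − 1)/(k − 1).
  (ii) Total incidences bk = vr, so b = vr/k.
Step 1: r = λ(v − 1)/(k − 1) = 4·(55 − 1)/(9 − 1) = 4·54/8 = 216/8 = 27.
Step 2: b = vr/k = 55·27/9 = 1485/9 = 165.
Check integrality: r = 27 ∈ Z ✓, b = 165 ∈ Z ✓.
(These identities are necessary conditions: they determine r and b for any design with these parameters, but do not by themselves prove that one exists.)

r = 27, b = 165.


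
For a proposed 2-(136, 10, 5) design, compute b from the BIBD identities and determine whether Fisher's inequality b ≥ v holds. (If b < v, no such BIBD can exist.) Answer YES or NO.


r = λ(v − 1)/(k − 1) = 5·135/9 = 75.
b = vr/k = 136·75/10 = 1020.
Fisher's inequality: b ≥ v ⇔ 1020 ≥ 136? YES.

YES


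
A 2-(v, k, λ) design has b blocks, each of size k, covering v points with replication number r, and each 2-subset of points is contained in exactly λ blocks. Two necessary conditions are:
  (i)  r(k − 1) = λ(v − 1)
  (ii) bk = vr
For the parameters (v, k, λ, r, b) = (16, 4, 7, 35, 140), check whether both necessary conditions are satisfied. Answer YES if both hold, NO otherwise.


Condition (i): r(k − 1) = 35·3 = 105; λ(v − 1) = 7·15 = 105. Match? YES.
Condition (ii): bk = 140·4 = 560; vr = 16·35 = 560. Match? YES.
Both conditions hold? YES.

YES


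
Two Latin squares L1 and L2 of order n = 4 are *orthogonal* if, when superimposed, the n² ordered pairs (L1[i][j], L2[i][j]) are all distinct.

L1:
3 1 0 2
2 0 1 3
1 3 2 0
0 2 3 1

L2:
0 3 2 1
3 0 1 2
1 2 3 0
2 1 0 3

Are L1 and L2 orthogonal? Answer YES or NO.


Form the n² = 16 superimposed pairs (L1[i][j], L2[i][j]), row by row (rows and columns indexed from 0):
row 0: (3,0) (1,3) (0,2) (2,1)
row 1: (2,3) (0,0) (1,1) (3,2)
row 2: (1,1) (3,2) (2,3) (0,0)
row 3: (0,2) (2,1) (3,0) (1,3)
Orthogonality requires all 16 pairs distinct.
But the pair (1,1) repeats: cell (1,2) has L1 = 1, L2 = 1, and cell (2,0) has L1 = 1, L2 = 1.
A repeated pair means some other pair never occurs (only 8 distinct pairs out of 16), so the squares are not orthogonal.
Conclusion: NO.

NO


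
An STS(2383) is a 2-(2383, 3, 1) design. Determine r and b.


An STS(v) is a 2-(v, 3, 1) BIBD: block size k = 3, λ = 1.
Replication: r(k − 1) = λ(v − 1) ⇒ r·2 = 2383 − 1 = 2382 ⇒ r = 1191.
Block count: bk = vr ⇒ b·3 = 2383·1191 = 2838153 ⇒ b = 946051.
(Check via b = v(v − 1)/6 = 2383·2382/6 = 5676306/6 = 946051.)

r = 1191, b = 946051.


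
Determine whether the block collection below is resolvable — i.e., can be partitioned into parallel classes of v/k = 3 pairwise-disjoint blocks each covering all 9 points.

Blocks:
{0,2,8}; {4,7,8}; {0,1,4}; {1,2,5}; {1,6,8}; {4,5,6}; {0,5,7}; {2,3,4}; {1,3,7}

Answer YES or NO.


v = 9, block size k = 3, number of blocks = 9.
For resolvability, blocks must partition into parallel classes of size v/k = 3.
Total blocks must therefore be a multiple of 3: 9 = 3·3 + 0 ⇒ divisible ✓.
Consider block {4,7,8}. The only other block(s) in the collection disjoint from it are {1,2,5} — just 1 block(s). Any parallel class containing {4,7,8} would need 2 other blocks each disjoint from it, so no parallel class of size 3 can contain {4,7,8}.
Since every block must belong to some parallel class in a resolution, the collection cannot be partitioned into parallel classes.
Resolvable? NO.

NO


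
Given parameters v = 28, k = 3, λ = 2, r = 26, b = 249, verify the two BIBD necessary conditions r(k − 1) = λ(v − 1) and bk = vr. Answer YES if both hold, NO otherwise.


Condition (i): r(k − 1) = 26·2 = 52; λ(v − 1) = 2·27 = 54. Match? NO.
Condition (ii): bk = 249·3 = 747; vr = 28·26 = 728. Match? NO.
Both conditions hold? NO.

NO


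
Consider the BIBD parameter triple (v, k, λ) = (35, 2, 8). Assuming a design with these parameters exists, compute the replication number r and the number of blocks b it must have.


Any 2-(v, k, λ) BIBD satisfies two necessary conditions:
  (i)  Each point sits in r blocks, and counting incidences through any fixed point gives r(k − 1) = λ(v − 1), so r = λ(v − 1)/(k − 1).
  (ii) Total incidences bk = vr, so b = vr/k.
Step 1: r = λ(v − 1)/(k − 1) = 8·(35 − 1)/(2 − 1) = 8·34/1 = 272/1 = 272.
Step 2: b = vr/k = 35·272/2 = 9520/2 = 4760.
Check integrality: r = 272 ∈ Z ✓, b = 4760 ∈ Z ✓.
(These identities are necessary conditions: they determine r and b for any design with these parameters, but do not by themselves prove that one exists.)

r = 272, b = 4760.


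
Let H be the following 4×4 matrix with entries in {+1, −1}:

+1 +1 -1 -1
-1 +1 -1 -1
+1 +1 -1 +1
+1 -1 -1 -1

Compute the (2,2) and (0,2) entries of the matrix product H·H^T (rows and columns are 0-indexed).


Row 0 of H: [1, 1, -1, -1].
Row 2 of H: [1, 1, -1, 1].
(H·H^T)[2][2] = Σ_j H[2][j]·H[2][j] = (1)² + (1)² + (-1)² + (1)² = 1 + 1 + 1 + 1 = 4.
(H·H^T)[0][2] = Σ_j H[0][j]·H[2][j] = (1)·(1) + (1)·(1) + (-1)·(-1) + (-1)·(1) = 1 + 1 + 1 + -1 = 2.
Rows 0 and 2 are not orthogonal (dot product = 2 ≠ 0), so H is not a Hadamard matrix.

(2,2) entry = 4; (0,2) entry = 2.


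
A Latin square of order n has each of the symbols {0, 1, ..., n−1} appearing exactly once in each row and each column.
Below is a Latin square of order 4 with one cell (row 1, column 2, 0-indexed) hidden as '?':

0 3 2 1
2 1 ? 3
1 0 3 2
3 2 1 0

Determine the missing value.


Row 1 contains symbols [1, 2, 3] — missing [0].
Column 2 contains symbols [1, 2, 3] — missing [0].
The missing symbol must appear in both missing sets; intersection = [0].
Therefore the hidden value is 0.

Missing value = 0.


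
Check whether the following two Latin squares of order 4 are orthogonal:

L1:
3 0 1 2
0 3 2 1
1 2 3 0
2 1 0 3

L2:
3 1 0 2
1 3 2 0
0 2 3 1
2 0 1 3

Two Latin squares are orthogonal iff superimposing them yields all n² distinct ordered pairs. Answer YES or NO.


Form the n² = 16 superimposed pairs (L1[i][j], L2[i][j]), row by row (rows and columns indexed from 0):
row 0: (3,3) (0,1) (1,0) (2,2)
row 1: (0,1) (3,3) (2,2) (1,0)
row 2: (1,0) (2,2) (3,3) (0,1)
row 3: (2,2) (1,0) (0,1) (3,3)
Orthogonality requires all 16 pairs distinct.
But the pair (0,1) repeats: cell (0,1) has L1 = 0, L2 = 1, and cell (1,0) has L1 = 0, L2 = 1.
A repeated pair means some other pair never occurs (only 4 distinct pairs out of 16), so the squares are not orthogonal.
Conclusion: NO.

NO


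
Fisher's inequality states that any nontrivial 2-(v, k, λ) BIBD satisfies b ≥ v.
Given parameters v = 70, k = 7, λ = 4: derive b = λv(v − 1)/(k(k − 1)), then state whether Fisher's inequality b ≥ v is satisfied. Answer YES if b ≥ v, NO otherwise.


b = λv(v − 1)/(k(k − 1)) = 4·70·69/(7·6) = 19320/42 = 460.
Compare with v = 70: b ≥ v, so Fisher's inequality holds.

YES


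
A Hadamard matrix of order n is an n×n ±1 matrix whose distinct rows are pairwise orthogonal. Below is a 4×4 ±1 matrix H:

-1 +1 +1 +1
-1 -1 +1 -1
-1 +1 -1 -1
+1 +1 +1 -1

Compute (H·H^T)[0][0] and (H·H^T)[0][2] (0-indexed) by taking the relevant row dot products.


Row 0 of H: [-1, 1, 1, 1].
Row 2 of H: [-1, 1, -1, -1].
(H·H^T)[0][0] = Σ_j H[0][j]·H[0][j] = (-1)² + (1)² + (1)² + (1)² = 1 + 1 + 1 + 1 = 4.
(H·H^T)[0][2] = Σ_j H[0][j]·H[2][j] = (-1)·(-1) + (1)·(1) + (1)·(-1) + (1)·(-1) = 1 + 1 + -1 + -1 = 0.
So rows 0 and 2 are orthogonal; the diagonal entry equals n = 4.

(0,0) entry = 4; (0,2) entry = 0.


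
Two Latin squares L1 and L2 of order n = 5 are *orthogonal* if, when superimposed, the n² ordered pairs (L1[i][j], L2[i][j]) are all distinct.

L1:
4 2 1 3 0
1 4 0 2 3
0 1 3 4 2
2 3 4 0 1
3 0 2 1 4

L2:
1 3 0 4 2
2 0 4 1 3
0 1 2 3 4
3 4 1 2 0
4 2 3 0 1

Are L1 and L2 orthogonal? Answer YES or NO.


Form the n² = 25 superimposed pairs (L1[i][j], L2[i][j]), row by row (rows and columns indexed from 0):
row 0: (4,1) (2,3) (1,0) (3,4) (0,2)
row 1: (1,2) (4,0) (0,4) (2,1) (3,3)
row 2: (0,0) (1,1) (3,2) (4,3) (2,4)
row 3: (2,3) (3,4) (4,1) (0,2) (1,0)
row 4: (3,4) (0,2) (2,3) (1,0) (4,1)
Orthogonality requires all 25 pairs distinct.
But the pair (2,3) repeats: cell (0,1) has L1 = 2, L2 = 3, and cell (3,0) has L1 = 2, L2 = 3.
A repeated pair means some other pair never occurs (only 15 distinct pairs out of 25), so the squares are not orthogonal.
Conclusion: NO.

NO


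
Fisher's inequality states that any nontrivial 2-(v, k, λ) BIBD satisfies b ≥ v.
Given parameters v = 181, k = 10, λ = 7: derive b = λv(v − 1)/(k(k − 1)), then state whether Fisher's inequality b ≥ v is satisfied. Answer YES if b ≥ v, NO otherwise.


r = λ(v − 1)/(k − 1) = 7·180/9 = 140.
b = vr/k = 181·140/10 = 2534.
Fisher's inequality: b ≥ v ⇔ 2534 ≥ 181? YES.

YES


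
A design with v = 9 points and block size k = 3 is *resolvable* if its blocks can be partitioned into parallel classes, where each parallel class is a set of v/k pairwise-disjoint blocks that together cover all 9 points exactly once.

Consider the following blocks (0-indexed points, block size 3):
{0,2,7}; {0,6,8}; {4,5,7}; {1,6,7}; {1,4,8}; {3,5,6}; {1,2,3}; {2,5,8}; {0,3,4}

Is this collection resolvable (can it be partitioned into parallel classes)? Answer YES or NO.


v = 9, block size k = 3, number of blocks = 9.
For resolvability, blocks must partition into parallel classes of size v/k = 3.
Total blocks must therefore be a multiple of 3: 9 = 3·3 + 0 ⇒ divisible ✓.
Greedy packing gives 3 candidate class(es). Each should be a full parallel class (size 3, covers all 9 points).
  Class 1 (3 blocks): {0,2,7}; {1,4,8}; {3,5,6}. Points covered: [0, 1, 2, 3, 4, 5, 6, 7, 8].
  Class 2 (3 blocks): {0,6,8}; {4,5,7}; {1,2,3}. Points covered: [0, 1, 2, 3, 4, 5, 6, 7, 8].
  Class 3 (3 blocks): {1,6,7}; {2,5,8}; {0,3,4}. Points covered: [0, 1, 2, 3, 4, 5, 6, 7, 8].
All classes full (size 3)? YES. All classes cover every point? YES.
Resolvable? YES.

YES


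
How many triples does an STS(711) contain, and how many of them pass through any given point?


An STS(v) is a 2-(v, 3, 1) BIBD: block size k = 3, λ = 1.
Replication: r(k − 1) = λ(v − 1) ⇒ r·2 = 711 − 1 = 710 ⇒ r = 355.
Block count: b = v(v − 1)/6 = 711·710/6 = 504810/6 = 84135.
(Check via bk = vr: 84135·3 = 252405 = 711·355 = 252405 ✓.)

r = 355, b = 84135.


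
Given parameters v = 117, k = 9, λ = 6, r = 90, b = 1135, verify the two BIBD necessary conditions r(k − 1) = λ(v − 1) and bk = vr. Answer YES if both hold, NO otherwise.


Condition (i): r(k − 1) = 90·8 = 720; λ(v − 1) = 6·116 = 696. Match? NO.
Condition (ii): bk = 1135·9 = 10215; vr = 117·90 = 10530. Match? NO.
Both conditions hold? NO.

NO


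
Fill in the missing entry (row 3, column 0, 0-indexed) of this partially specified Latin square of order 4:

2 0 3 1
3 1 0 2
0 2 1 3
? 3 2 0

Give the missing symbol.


Row 3 contains symbols [0, 2, 3] — missing [1].
Column 0 contains symbols [0, 2, 3] — missing [1].
The missing symbol must appear in both missing sets; intersection = [1].
Therefore the hidden value is 1.

Missing value = 1.


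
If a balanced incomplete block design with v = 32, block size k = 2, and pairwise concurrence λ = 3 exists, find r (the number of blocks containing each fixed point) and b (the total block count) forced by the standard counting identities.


Any 2-(v, k, λ) BIBD satisfies two necessary conditions:
  (i)  Each point sits in r blocks, and counting incidences through any fixed point gives r(k − 1) = λ(v − 1), so r = λ(v − 1)/(k − 1).
  (ii) Total incidences bk = vr, so b = vr/k.
Step 1: r = λ(v − 1)/(k − 1) = 3·(32 − 1)/(2 − 1) = 3·31/1 = 93/1 = 93.
Step 2: b = vr/k = 32·93/2 = 2976/2 = 1488.
Check integrality: r = 93 ∈ Z ✓, b = 1488 ∈ Z ✓.
(These identities are necessary conditions: they determine r and b for any design with these parameters, but do not by themselves prove that one exists.)

r = 93, b = 1488.


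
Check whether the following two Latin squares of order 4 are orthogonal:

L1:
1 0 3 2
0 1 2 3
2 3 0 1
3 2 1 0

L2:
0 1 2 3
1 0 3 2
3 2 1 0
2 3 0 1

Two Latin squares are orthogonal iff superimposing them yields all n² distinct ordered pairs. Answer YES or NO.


Form the n² = 16 superimposed pairs (L1[i][j], L2[i][j]), row by row (rows and columns indexed from 0):
row 0: (1,0) (0,1) (3,2) (2,3)
row 1: (0,1) (1,0) (2,3) (3,2)
row 2: (2,3) (3,2) (0,1) (1,0)
row 3: (3,2) (2,3) (1,0) (0,1)
Orthogonality requires all 16 pairs distinct.
But the pair (0,1) repeats: cell (0,1) has L1 = 0, L2 = 1, and cell (1,0) has L1 = 0, L2 = 1.
A repeated pair means some other pair never occurs (only 4 distinct pairs out of 16), so the squares are not orthogonal.
Conclusion: NO.

NO


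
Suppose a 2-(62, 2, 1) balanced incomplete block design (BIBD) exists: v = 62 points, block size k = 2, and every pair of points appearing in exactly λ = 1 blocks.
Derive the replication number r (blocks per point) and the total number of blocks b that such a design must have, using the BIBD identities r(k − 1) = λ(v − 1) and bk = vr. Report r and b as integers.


Any 2-(v, k, λ) BIBD satisfies two necessary conditions:
  (i)  Each point sits in r blocks, and counting incidences through any fixed point gives r(k − 1) = λ(v − 1), so r = λ(v − 1)/(k − 1).
  (ii) Total incidences bk = vr, so b = vr/k.
Step 1: r = λ(v − 1)/(k − 1) = 1·(62 − 1)/(2 − 1) = 1·61/1 = 61/1 = 61.
Step 2: b = vr/k = 62·61/2 = 3782/2 = 1891.
Check integrality: r = 61 ∈ Z ✓, b = 1891 ∈ Z ✓.
(These identities are necessary conditions: they determine r and b for any design with these parameters, but do not by themselves prove that one exists.)

r = 61, b = 1891.


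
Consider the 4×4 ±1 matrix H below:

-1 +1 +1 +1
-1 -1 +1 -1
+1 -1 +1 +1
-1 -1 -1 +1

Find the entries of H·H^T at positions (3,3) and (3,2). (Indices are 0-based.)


Row 2 of H: [1, -1, 1, 1].
Row 3 of H: [-1, -1, -1, 1].
(H·H^T)[3][3] = Σ_j H[3][j]·H[3][j] = (-1)² + (-1)² + (-1)² + (1)² = 1 + 1 + 1 + 1 = 4.
(H·H^T)[3][2] = Σ_j H[3][j]·H[2][j] = (-1)·(1) + (-1)·(-1) + (-1)·(1) + (1)·(1) = -1 + 1 + -1 + 1 = 0.
So rows 3 and 2 are orthogonal; the diagonal entry equals n = 4.

(3,3) entry = 4; (3,2) entry = 0.


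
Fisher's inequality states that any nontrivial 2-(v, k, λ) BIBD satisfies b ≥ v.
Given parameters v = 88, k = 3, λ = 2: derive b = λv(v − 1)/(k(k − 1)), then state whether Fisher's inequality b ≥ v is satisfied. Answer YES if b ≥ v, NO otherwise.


b = λv(v − 1)/(k(k − 1)) = 2·88·87/(3·2) = 15312/6 = 2552.
Compare with v = 88: b ≥ v, so Fisher's inequality holds.

YES


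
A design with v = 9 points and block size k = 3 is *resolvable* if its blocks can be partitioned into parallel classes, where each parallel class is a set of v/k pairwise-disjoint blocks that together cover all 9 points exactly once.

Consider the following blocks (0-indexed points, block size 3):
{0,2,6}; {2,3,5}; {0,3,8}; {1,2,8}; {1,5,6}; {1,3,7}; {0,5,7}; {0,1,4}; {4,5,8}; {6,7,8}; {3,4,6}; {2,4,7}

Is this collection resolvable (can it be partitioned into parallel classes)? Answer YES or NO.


v = 9, block size k = 3, number of blocks = 12.
For resolvability, blocks must partition into parallel classes of size v/k = 3.
Total blocks must therefore be a multiple of 3: 12 = 3·4 + 0 ⇒ divisible ✓.
Greedy packing gives 4 candidate class(es). Each should be a full parallel class (size 3, covers all 9 points).
  Class 1 (3 blocks): {0,2,6}; {1,3,7}; {4,5,8}. Points covered: [0, 1, 2, 3, 4, 5, 6, 7, 8].
  Class 2 (3 blocks): {2,3,5}; {0,1,4}; {6,7,8}. Points covered: [0, 1, 2, 3, 4, 5, 6, 7, 8].
  Class 3 (3 blocks): {0,3,8}; {1,5,6}; {2,4,7}. Points covered: [0, 1, 2, 3, 4, 5, 6, 7, 8].
  Class 4 (3 blocks): {1,2,8}; {0,5,7}; {3,4,6}. Points covered: [0, 1, 2, 3, 4, 5, 6, 7, 8].
All classes full (size 3)? YES. All classes cover every point? YES.
Resolvable? YES.

YES


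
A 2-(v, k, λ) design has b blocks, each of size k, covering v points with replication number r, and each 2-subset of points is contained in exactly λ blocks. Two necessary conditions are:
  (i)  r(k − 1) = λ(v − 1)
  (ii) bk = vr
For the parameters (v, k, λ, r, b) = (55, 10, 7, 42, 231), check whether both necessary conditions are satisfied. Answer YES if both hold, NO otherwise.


Condition (i): r(k − 1) = 42·9 = 378; λ(v − 1) = 7·54 = 378. Match? YES.
Condition (ii): bk = 231·10 = 2310; vr = 55·42 = 2310. Match? YES.
Both conditions hold? YES.

YES


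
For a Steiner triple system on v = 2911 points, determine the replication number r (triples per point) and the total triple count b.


An STS(v) is a 2-(v, 3, 1) BIBD: block size k = 3, λ = 1.
Replication: r(k − 1) = λ(v − 1) ⇒ r·2 = 2911 − 1 = 2910 ⇒ r = 1455.
Block count: b = v(v − 1)/6 = 2911·2910/6 = 8471010/6 = 1411835.
(Check via bk = vr: 1411835·3 = 4235505 = 2911·1455 = 4235505 ✓.)

r = 1455, b = 1411835.


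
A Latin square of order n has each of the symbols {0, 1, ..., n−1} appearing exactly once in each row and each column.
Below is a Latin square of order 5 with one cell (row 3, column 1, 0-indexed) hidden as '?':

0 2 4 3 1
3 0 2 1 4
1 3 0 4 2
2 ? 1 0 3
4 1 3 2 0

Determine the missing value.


Row 3 contains symbols [0, 1, 2, 3] — missing [4].
Column 1 contains symbols [0, 1, 2, 3] — missing [4].
The missing symbol must appear in both missing sets; intersection = [4].
Therefore the hidden value is 4.

Missing value = 4.


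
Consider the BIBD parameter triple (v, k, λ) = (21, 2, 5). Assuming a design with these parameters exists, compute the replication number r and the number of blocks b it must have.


Any 2-(v, k, λ) BIBD satisfies two necessary conditions:
  (i)  Each point sits in r blocks, and counting incidences through any fixed point gives r(k − 1) = λ(v − 1), so r = λ(v − 1)/(k − 1).
  (ii) Total incidences bk = vr, so b = vr/k.
Step 1: r = λ(v − 1)/(k − 1) = 5·(21 − 1)/(2 − 1) = 5·20/1 = 100/1 = 100.
Step 2: b = vr/k = 21·100/2 = 2100/2 = 1050.
Check integrality: r = 100 ∈ Z ✓, b = 1050 ∈ Z ✓.
(These identities are necessary conditions: they determine r and b for any design with these parameters, but do not by themselves prove that one exists.)

r = 100, b = 1050.


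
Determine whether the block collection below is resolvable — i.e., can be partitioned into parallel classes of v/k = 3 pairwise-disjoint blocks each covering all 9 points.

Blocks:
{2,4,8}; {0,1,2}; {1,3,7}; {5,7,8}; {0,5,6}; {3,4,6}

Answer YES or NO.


v = 9, block size k = 3, number of blocks = 6.
For resolvability, blocks must partition into parallel classes of size v/k = 3.
Total blocks must therefore be a multiple of 3: 6 = 3·2 + 0 ⇒ divisible ✓.
Greedy packing gives 2 candidate class(es). Each should be a full parallel class (size 3, covers all 9 points).
  Class 1 (3 blocks): {2,4,8}; {1,3,7}; {0,5,6}. Points covered: [0, 1, 2, 3, 4, 5, 6, 7, 8].
  Class 2 (3 blocks): {0,1,2}; {5,7,8}; {3,4,6}. Points covered: [0, 1, 2, 3, 4, 5, 6, 7, 8].
All classes full (size 3)? YES. All classes cover every point? YES.
Resolvable? YES.

YES


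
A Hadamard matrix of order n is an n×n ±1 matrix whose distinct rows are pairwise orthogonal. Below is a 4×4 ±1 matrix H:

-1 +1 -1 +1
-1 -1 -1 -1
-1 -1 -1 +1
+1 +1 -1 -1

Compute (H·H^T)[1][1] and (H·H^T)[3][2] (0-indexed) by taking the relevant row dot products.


Row 1 of H: [-1, -1, -1, -1].
Row 2 of H: [-1, -1, -1, 1].
Row 3 of H: [1, 1, -1, -1].
(H·H^T)[1][1] = Σ_j H[1][j]·H[1][j] = (-1)² + (-1)² + (-1)² + (-1)² = 1 + 1 + 1 + 1 = 4.
(H·H^T)[3][2] = Σ_j H[3][j]·H[2][j] = (1)·(-1) + (1)·(-1) + (-1)·(-1) + (-1)·(1) = -1 + -1 + 1 + -1 = -2.
Rows 3 and 2 are not orthogonal (dot product = -2 ≠ 0), so H is not a Hadamard matrix.

(1,1) entry = 4; (3,2) entry = -2.


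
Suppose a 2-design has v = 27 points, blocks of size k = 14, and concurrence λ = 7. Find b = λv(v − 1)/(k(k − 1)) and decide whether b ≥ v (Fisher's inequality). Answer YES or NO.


r = λ(v − 1)/(k − 1) = 7·26/13 = 14.
b = vr/k = 27·14/14 = 27.
Fisher's inequality: b ≥ v ⇔ 27 ≥ 27? YES.

YES


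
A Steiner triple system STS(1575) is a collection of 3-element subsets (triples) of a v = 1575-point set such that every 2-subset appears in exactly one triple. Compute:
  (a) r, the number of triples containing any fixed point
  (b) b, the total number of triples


An STS(v) is a 2-(v, 3, 1) BIBD: block size k = 3, λ = 1.
Replication: r(k − 1) = λ(v − 1) ⇒ r·2 = 1575 − 1 = 1574 ⇒ r = 787.
Block count: b = v(v − 1)/6 = 1575·1574/6 = 2479050/6 = 413175.
(Check via bk = vr: 413175·3 = 1239525 = 1575·787 = 1239525 ✓.)

r = 787, b = 413175.


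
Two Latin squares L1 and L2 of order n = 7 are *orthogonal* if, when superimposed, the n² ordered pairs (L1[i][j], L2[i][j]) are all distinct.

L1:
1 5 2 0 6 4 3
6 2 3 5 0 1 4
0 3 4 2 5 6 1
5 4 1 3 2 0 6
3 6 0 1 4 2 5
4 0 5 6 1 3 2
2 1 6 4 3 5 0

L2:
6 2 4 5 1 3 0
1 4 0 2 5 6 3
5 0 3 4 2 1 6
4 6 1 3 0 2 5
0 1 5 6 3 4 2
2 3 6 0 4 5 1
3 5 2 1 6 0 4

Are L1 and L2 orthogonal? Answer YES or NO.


Form the n² = 49 superimposed pairs (L1[i][j], L2[i][j]), row by row (rows and columns indexed from 0):
row 0: (1,6) (5,2) (2,4) (0,5) (6,1) (4,3) (3,0)
row 1: (6,1) (2,4) (3,0) (5,2) (0,5) (1,6) (4,3)
row 2: (0,5) (3,0) (4,3) (2,4) (5,2) (6,1) (1,6)
row 3: (5,4) (4,6) (1,1) (3,3) (2,0) (0,2) (6,5)
row 4: (3,0) (6,1) (0,5) (1,6) (4,3) (2,4) (5,2)
row 5: (4,2) (0,3) (5,6) (6,0) (1,4) (3,5) (2,1)
row 6: (2,3) (1,5) (6,2) (4,1) (3,6) (5,0) (0,4)
Orthogonality requires all 49 pairs distinct.
But the pair (6,1) repeats: cell (0,4) has L1 = 6, L2 = 1, and cell (1,0) has L1 = 6, L2 = 1.
A repeated pair means some other pair never occurs (only 28 distinct pairs out of 49), so the squares are not orthogonal.
Conclusion: NO.

NO


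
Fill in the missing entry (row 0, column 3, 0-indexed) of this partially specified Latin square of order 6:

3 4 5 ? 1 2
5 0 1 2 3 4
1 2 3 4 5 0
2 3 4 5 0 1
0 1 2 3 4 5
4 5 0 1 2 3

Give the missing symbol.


Row 0 contains symbols [1, 2, 3, 4, 5] — missing [0].
Column 3 contains symbols [1, 2, 3, 4, 5] — missing [0].
The missing symbol must appear in both missing sets; intersection = [0].
Therefore the hidden value is 0.

Missing value = 0.


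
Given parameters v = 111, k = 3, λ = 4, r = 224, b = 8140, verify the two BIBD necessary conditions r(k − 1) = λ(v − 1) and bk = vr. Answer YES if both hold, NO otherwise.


Condition (i): r(k − 1) = 224·2 = 448; λ(v − 1) = 4·110 = 440. Match? NO.
Condition (ii): bk = 8140·3 = 24420; vr = 111·224 = 24864. Match? NO.
Both conditions hold? NO.

NO


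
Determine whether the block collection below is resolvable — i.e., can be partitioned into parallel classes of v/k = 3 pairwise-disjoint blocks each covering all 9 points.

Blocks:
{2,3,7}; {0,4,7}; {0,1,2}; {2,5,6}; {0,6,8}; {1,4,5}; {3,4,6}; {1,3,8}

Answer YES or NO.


v = 9, block size k = 3, number of blocks = 8.
For resolvability, blocks must partition into parallel classes of size v/k = 3.
Total blocks must therefore be a multiple of 3: 8 = 3·2 + 2 ⇒ not divisible ✗.
Resolvable? NO.

NO


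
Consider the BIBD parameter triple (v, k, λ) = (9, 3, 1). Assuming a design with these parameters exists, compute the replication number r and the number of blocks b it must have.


Any 2-(v, k, λ) BIBD satisfies two necessary conditions:
  (i)  Each point sits in r blocks, and counting incidences through any fixed point gives r(k − 1) = λ(v − 1), so r = λ(v − 1)/(k − 1).
  (ii) Total incidences bk = vr, so b = vr/k.
Step 1: r = λ(v − 1)/(k − 1) = 1·(9 − 1)/(3 − 1) = 1·8/2 = 8/2 = 4.
Step 2: b = vr/k = 9·4/3 = 36/3 = 12.
Check integrality: r = 4 ∈ Z ✓, b = 12 ∈ Z ✓.
(These identities are necessary conditions: they determine r and b for any design with these parameters, but do not by themselves prove that one exists.)

r = 4, b = 12.


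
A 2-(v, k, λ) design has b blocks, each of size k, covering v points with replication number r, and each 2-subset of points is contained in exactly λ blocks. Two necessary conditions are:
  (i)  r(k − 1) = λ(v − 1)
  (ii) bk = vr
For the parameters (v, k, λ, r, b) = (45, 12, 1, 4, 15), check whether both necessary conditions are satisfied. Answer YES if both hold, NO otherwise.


Condition (i): r(k − 1) = 4·11 = 44; λ(v − 1) = 1·44 = 44. Match? YES.
Condition (ii): bk = 15·12 = 180; vr = 45·4 = 180. Match? YES.
Both conditions hold? YES.

YES


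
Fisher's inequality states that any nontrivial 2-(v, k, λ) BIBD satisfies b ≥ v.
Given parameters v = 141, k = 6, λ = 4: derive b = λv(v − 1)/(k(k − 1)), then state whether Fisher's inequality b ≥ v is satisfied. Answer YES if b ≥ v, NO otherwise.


r = λ(v − 1)/(k − 1) = 4·140/5 = 112.
b = vr/k = 141·112/6 = 2632.
Fisher's inequality: b ≥ v ⇔ 2632 ≥ 141? YES.

YES


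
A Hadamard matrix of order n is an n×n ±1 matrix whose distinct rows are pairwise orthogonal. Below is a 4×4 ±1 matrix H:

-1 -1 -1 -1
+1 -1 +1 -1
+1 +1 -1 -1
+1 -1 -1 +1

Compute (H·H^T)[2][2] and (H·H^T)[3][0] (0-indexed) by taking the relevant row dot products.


Row 0 of H: [-1, -1, -1, -1].
Row 2 of H: [1, 1, -1, -1].
Row 3 of H: [1, -1, -1, 1].
(H·H^T)[2][2] = Σ_j H[2][j]·H[2][j] = (1)² + (1)² + (-1)² + (-1)² = 1 + 1 + 1 + 1 = 4.
(H·H^T)[3][0] = Σ_j H[3][j]·H[0][j] = (1)·(-1) + (-1)·(-1) + (-1)·(-1) + (1)·(-1) = -1 + 1 + 1 + -1 = 0.
So rows 3 and 0 are orthogonal; the diagonal entry equals n = 4.

(2,2) entry = 4; (3,0) entry = 0.


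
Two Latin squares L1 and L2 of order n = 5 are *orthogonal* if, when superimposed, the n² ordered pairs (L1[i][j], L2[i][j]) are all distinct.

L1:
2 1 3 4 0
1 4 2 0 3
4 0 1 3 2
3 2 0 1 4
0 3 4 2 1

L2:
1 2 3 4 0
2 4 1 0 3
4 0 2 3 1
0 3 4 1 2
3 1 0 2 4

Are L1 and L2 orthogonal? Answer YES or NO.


Form the n² = 25 superimposed pairs (L1[i][j], L2[i][j]), row by row (rows and columns indexed from 0):
row 0: (2,1) (1,2) (3,3) (4,4) (0,0)
row 1: (1,2) (4,4) (2,1) (0,0) (3,3)
row 2: (4,4) (0,0) (1,2) (3,3) (2,1)
row 3: (3,0) (2,3) (0,4) (1,1) (4,2)
row 4: (0,3) (3,1) (4,0) (2,2) (1,4)
Orthogonality requires all 25 pairs distinct.
But the pair (1,2) repeats: cell (0,1) has L1 = 1, L2 = 2, and cell (1,0) has L1 = 1, L2 = 2.
A repeated pair means some other pair never occurs (only 15 distinct pairs out of 25), so the squares are not orthogonal.
Conclusion: NO.

NO


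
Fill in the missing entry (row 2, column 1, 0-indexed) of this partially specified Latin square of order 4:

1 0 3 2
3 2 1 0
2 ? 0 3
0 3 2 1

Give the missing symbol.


Row 2 contains symbols [0, 2, 3] — missing [1].
Column 1 contains symbols [0, 2, 3] — missing [1].
The missing symbol must appear in both missing sets; intersection = [1].
Therefore the hidden value is 1.

Missing value = 1.


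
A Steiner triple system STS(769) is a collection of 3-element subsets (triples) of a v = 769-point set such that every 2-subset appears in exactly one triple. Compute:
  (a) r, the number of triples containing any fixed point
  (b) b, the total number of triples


An STS(v) is a 2-(v, 3, 1) BIBD: block size k = 3, λ = 1.
Replication: r(k − 1) = λ(v − 1) ⇒ r·2 = 769 − 1 = 768 ⇒ r = 384.
Block count: bk = vr ⇒ b·3 = 769·384 = 295296 ⇒ b = 98432.
(Check via b = v(v − 1)/6 = 769·768/6 = 590592/6 = 98432.)

r = 384, b = 98432.


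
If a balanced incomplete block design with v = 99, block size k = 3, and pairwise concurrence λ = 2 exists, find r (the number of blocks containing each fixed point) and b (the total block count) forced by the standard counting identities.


Any 2-(v, k, λ) BIBD satisfies two necessary conditions:
  (i)  Each point sits in r blocks, and counting incidences through any fixed point gives r(k − 1) = λ(v − 1), so r = λ(v − 1)/(k − 1).
  (ii) Total incidences bk = vr, so b = vr/k.
Step 1: r = λ(v − 1)/(k − 1) = 2·(99 − 1)/(3 − 1) = 2·98/2 = 196/2 = 98.
Step 2: b = vr/k = 99·98/3 = 9702/3 = 3234.
Check integrality: r = 98 ∈ Z ✓, b = 3234 ∈ Z ✓.
(These identities are necessary conditions: they determine r and b for any design with these parameters, but do not by themselves prove that one exists.)

r = 98, b = 3234.


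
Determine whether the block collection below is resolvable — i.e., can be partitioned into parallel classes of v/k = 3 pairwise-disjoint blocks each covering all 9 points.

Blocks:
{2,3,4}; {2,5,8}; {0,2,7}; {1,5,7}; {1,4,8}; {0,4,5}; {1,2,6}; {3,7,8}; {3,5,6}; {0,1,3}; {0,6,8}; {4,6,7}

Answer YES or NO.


v = 9, block size k = 3, number of blocks = 12.
For resolvability, blocks must partition into parallel classes of size v/k = 3.
Total blocks must therefore be a multiple of 3: 12 = 3·4 + 0 ⇒ divisible ✓.
Greedy packing gives 4 candidate class(es). Each should be a full parallel class (size 3, covers all 9 points).
  Class 1 (3 blocks): {2,3,4}; {1,5,7}; {0,6,8}. Points covered: [0, 1, 2, 3, 4, 5, 6, 7, 8].
  Class 2 (3 blocks): {2,5,8}; {0,1,3}; {4,6,7}. Points covered: [0, 1, 2, 3, 4, 5, 6, 7, 8].
  Class 3 (3 blocks): {0,2,7}; {1,4,8}; {3,5,6}. Points covered: [0, 1, 2, 3, 4, 5, 6, 7, 8].
  Class 4 (3 blocks): {0,4,5}; {1,2,6}; {3,7,8}. Points covered: [0, 1, 2, 3, 4, 5, 6, 7, 8].
All classes full (size 3)? YES. All classes cover every point? YES.
Resolvable? YES.

YES


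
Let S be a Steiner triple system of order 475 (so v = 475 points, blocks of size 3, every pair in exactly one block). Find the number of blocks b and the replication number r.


An STS(v) is a 2-(v, 3, 1) BIBD: block size k = 3, λ = 1.
Replication: r(k − 1) = λ(v − 1) ⇒ r·2 = 475 − 1 = 474 ⇒ r = 237.
Block count: bk = vr ⇒ b·3 = 475·237 = 112575 ⇒ b = 37525.

r = 237, b = 37525.


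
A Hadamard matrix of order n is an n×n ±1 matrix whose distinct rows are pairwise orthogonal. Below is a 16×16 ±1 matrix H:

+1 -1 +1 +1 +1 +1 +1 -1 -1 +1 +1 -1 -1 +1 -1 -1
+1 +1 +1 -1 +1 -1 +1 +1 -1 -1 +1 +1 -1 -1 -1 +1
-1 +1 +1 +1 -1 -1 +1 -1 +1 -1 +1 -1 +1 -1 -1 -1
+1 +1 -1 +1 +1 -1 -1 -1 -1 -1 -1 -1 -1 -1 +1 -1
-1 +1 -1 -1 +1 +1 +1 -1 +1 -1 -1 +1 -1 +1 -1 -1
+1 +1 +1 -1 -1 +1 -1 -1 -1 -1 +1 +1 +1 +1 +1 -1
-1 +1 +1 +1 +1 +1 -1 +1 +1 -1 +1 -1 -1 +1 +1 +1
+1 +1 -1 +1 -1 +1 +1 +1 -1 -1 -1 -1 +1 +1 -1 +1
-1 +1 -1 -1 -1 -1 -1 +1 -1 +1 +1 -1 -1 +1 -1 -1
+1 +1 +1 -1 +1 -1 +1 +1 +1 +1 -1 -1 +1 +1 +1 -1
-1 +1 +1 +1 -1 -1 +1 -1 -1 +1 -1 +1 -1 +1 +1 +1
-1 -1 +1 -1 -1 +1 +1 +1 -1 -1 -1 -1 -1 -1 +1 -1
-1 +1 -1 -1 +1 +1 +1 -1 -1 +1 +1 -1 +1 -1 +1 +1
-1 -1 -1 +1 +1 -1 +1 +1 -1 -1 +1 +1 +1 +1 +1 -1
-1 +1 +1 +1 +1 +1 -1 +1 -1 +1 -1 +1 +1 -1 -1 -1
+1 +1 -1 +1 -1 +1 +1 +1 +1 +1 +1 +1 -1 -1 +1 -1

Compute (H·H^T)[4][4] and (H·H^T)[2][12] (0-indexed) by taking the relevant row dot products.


Row 2 of H: [-1, 1, 1, 1, -1, -1, 1, -1, 1, -1, 1, -1, 1, -1, -1, -1].
Row 4 of H: [-1, 1, -1, -1, 1, 1, 1, -1, 1, -1, -1, 1, -1, 1, -1, -1].
Row 12 of H: [-1, 1, -1, -1, 1, 1, 1, -1, -1, 1, 1, -1, 1, -1, 1, 1].
(H·H^T)[4][4] = Σ_j H[4][j]·H[4][j] = (-1)² + (1)² + (-1)² + (-1)² + (1)² + (1)² + (1)² + (-1)² + (1)² + (-1)² + (-1)² + (1)² + (-1)² + (1)² + (-1)² + (-1)² = 1 + 1 + 1 + 1 + 1 + 1 + 1 + 1 + 1 + 1 + 1 + 1 + 1 + 1 + 1 + 1 = 16.
(H·H^T)[2][12] = Σ_j H[2][j]·H[12][j] = (-1)·(-1) + (1)·(1) + (1)·(-1) + (1)·(-1) + (-1)·(1) + (-1)·(1) + (1)·(1) + (-1)·(-1) + (1)·(-1) + (-1)·(1) + (1)·(1) + (-1)·(-1) + (1)·(1) + (-1)·(-1) + (-1)·(1) + (-1)·(1) = 1 + 1 + -1 + -1 + -1 + -1 + 1 + 1 + -1 + -1 + 1 + 1 + 1 + 1 + -1 + -1 = 0.
So rows 2 and 12 are orthogonal; the diagonal entry equals n = 16.

(4,4) entry = 16; (2,12) entry = 0.


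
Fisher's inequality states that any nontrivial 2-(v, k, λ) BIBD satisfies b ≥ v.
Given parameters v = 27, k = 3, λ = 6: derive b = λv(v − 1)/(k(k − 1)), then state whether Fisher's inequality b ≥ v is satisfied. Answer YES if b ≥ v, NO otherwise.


r = λ(v − 1)/(k − 1) = 6·26/2 = 78.
b = vr/k = 27·78/3 = 702.
Fisher's inequality: b ≥ v ⇔ 702 ≥ 27? YES.

YES


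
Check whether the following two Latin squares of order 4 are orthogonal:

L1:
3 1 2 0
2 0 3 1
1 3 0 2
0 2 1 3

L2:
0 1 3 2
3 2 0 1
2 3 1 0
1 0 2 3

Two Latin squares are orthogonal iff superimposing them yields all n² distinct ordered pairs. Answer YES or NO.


Form the n² = 16 superimposed pairs (L1[i][j], L2[i][j]), row by row (rows and columns indexed from 0):
row 0: (3,0) (1,1) (2,3) (0,2)
row 1: (2,3) (0,2) (3,0) (1,1)
row 2: (1,2) (3,3) (0,1) (2,0)
row 3: (0,1) (2,0) (1,2) (3,3)
Orthogonality requires all 16 pairs distinct.
But the pair (2,3) repeats: cell (0,2) has L1 = 2, L2 = 3, and cell (1,0) has L1 = 2, L2 = 3.
A repeated pair means some other pair never occurs (only 8 distinct pairs out of 16), so the squares are not orthogonal.
Conclusion: NO.

NO


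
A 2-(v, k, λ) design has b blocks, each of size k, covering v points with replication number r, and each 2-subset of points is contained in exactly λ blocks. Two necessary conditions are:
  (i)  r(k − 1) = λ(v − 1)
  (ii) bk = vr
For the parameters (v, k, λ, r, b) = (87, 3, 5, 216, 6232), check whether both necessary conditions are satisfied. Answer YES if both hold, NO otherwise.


Condition (i): r(k − 1) = 216·2 = 432; λ(v − 1) = 5·86 = 430. Match? NO.
Condition (ii): bk = 6232·3 = 18696; vr = 87·216 = 18792. Match? NO.
Both conditions hold? NO.

NO


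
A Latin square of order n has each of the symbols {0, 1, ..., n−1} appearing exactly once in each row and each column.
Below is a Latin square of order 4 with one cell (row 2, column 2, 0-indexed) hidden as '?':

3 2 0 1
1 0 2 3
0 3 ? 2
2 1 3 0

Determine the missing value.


Row 2 contains symbols [0, 2, 3] — missing [1].
Column 2 contains symbols [0, 2, 3] — missing [1].
The missing symbol must appear in both missing sets; intersection = [1].
Therefore the hidden value is 1.

Missing value = 1.


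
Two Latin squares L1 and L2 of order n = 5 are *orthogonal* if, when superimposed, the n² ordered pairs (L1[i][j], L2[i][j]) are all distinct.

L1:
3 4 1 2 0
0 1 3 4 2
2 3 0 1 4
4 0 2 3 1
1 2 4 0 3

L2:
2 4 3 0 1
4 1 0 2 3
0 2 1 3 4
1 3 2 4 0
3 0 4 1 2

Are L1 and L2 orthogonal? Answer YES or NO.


Form the n² = 25 superimposed pairs (L1[i][j], L2[i][j]), row by row (rows and columns indexed from 0):
row 0: (3,2) (4,4) (1,3) (2,0) (0,1)
row 1: (0,4) (1,1) (3,0) (4,2) (2,3)
row 2: (2,0) (3,2) (0,1) (1,3) (4,4)
row 3: (4,1) (0,3) (2,2) (3,4) (1,0)
row 4: (1,3) (2,0) (4,4) (0,1) (3,2)
Orthogonality requires all 25 pairs distinct.
But the pair (2,0) repeats: cell (0,3) has L1 = 2, L2 = 0, and cell (2,0) has L1 = 2, L2 = 0.
A repeated pair means some other pair never occurs (only 15 distinct pairs out of 25), so the squares are not orthogonal.
Conclusion: NO.

NO
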